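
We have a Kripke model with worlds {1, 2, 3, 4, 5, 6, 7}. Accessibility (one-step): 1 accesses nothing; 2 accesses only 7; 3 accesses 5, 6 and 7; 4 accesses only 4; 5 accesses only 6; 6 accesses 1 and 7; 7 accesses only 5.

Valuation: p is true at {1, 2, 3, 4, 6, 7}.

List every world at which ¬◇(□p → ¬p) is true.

{1, 4, 5}

1: ◇(□p → ¬p) is F. ✓
2: ◇(□p → ¬p) is T. ✗
3: ◇(□p → ¬p) is T. ✗
4: ◇(□p → ¬p) is F. ✓
5: ◇(□p → ¬p) is F. ✓
6: ◇(□p → ¬p) is T. ✗
7: ◇(□p → ¬p) is T. ✗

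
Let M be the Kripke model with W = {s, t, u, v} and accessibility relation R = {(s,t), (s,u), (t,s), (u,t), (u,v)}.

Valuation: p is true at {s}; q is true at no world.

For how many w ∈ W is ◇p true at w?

s: successors {t, u}; p there: t:F, u:F. ✗
t: successors {s}; p there: s:T. ✓
u: successors {t, v}; p there: t:F, v:F. ✗
v: no successors, so ◇p fails. ✗
Satisfying worlds: {t}.

1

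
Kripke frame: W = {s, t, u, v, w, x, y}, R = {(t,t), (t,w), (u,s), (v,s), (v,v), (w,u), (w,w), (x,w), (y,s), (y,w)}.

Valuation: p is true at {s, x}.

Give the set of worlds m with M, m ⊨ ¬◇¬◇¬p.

s: ◇¬◇¬p is F. ✓
t: ◇¬◇¬p is F. ✓
u: ◇¬◇¬p is T. ✗
v: ◇¬◇¬p is T. ✗
w: ◇¬◇¬p is T. ✗
x: ◇¬◇¬p is F. ✓
y: ◇¬◇¬p is T. ✗

{s, t, x}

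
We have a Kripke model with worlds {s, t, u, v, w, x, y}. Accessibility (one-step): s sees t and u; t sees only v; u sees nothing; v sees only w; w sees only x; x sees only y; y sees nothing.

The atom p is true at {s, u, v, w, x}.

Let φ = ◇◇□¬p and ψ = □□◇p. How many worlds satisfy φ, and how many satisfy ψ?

For ◇◇□¬p:
s: successors {t, u}; ◇□¬p there: t:F, u:F. ✗
t: successors {v}; ◇□¬p there: v:F. ✗
u: no successors, so ◇◇□¬p fails. ✗
v: successors {w}; ◇□¬p there: w:T. ✓
w: successors {x}; ◇□¬p there: x:T. ✓
x: successors {y}; ◇□¬p there: y:F. ✗
y: no successors, so ◇◇□¬p fails. ✗
— 2 worlds.
For □□◇p:
s: successors {t, u}; □◇p there: t:T, u:T. ✓
t: successors {v}; □◇p there: v:T. ✓
u: no successors, so □□◇p holds vacuously. ✓
v: successors {w}; □◇p there: w:F. ✗
w: successors {x}; □◇p there: x:F. ✗
x: successors {y}; □◇p there: y:T. ✓
y: no successors, so □□◇p holds vacuously. ✓
— 5 worlds.

2 and 5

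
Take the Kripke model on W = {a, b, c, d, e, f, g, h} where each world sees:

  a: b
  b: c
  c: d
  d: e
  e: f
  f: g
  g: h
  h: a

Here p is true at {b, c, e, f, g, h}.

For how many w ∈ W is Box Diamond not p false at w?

a: successors {b}; Diamond not p there: b:F. ✗
b: successors {c}; Diamond not p there: c:T. ✓
c: successors {d}; Diamond not p there: d:F. ✗
d: successors {e}; Diamond not p there: e:F. ✗
e: successors {f}; Diamond not p there: f:F. ✗
f: successors {g}; Diamond not p there: g:F. ✗
g: successors {h}; Diamond not p there: h:T. ✓
h: successors {a}; Diamond not p there: a:F. ✗
Satisfying worlds: {b, g}.
So Box Diamond not p fails at the other 6 worlds.

6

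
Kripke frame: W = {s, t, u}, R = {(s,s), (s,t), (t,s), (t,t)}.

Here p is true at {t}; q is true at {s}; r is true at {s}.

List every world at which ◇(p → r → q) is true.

{s, t}

s: successors {s, t}; p → r → q there: s:T, t:T. ✓
t: successors {s, t}; p → r → q there: s:T, t:T. ✓
u: no successors, so ◇(p → r → q) fails. ✗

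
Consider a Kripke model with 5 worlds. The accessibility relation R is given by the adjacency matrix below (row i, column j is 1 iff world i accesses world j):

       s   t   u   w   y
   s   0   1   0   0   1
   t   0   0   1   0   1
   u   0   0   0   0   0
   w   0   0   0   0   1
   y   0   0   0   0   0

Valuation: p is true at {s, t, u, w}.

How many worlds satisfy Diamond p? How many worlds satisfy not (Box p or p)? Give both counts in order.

For Diamond p:
s: successors {t, y}; p there: t:T, y:F. ✓
t: successors {u, y}; p there: u:T, y:F. ✓
u: no successors, so Diamond p fails. ✗
w: successors {y}; p there: y:F. ✗
y: no successors, so Diamond p fails. ✗
— 2 worlds.
For not (Box p or p):
s: Box p or p is T. ✗
t: Box p or p is T. ✗
u: Box p or p is T. ✗
w: Box p or p is T. ✗
y: Box p or p is T. ✗
— 0 worlds.

2 and 0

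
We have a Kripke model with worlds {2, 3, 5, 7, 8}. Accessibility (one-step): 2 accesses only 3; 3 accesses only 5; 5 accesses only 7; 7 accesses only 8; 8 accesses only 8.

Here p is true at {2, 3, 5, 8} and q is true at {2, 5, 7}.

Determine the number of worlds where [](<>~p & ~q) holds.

0

2: successors {3}; <>~p & ~q there: 3:F. ✗
3: successors {5}; <>~p & ~q there: 5:F. ✗
5: successors {7}; <>~p & ~q there: 7:F. ✗
7: successors {8}; <>~p & ~q there: 8:F. ✗
8: successors {8}; <>~p & ~q there: 8:F. ✗
Satisfying worlds: ∅.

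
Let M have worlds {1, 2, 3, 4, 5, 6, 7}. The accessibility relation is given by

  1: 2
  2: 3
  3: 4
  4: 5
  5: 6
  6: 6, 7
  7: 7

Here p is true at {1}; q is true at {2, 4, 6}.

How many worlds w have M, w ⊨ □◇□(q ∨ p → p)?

4

1: successors {2}; ◇□(q ∨ p → p) there: 2:F. ✗
2: successors {3}; ◇□(q ∨ p → p) there: 3:T. ✓
3: successors {4}; ◇□(q ∨ p → p) there: 4:F. ✗
4: successors {5}; ◇□(q ∨ p → p) there: 5:F. ✗
5: successors {6}; ◇□(q ∨ p → p) there: 6:T. ✓
6: successors {6, 7}; ◇□(q ∨ p → p) there: 6:T, 7:T. ✓
7: successors {7}; ◇□(q ∨ p → p) there: 7:T. ✓
Satisfying worlds: {2, 5, 6, 7}.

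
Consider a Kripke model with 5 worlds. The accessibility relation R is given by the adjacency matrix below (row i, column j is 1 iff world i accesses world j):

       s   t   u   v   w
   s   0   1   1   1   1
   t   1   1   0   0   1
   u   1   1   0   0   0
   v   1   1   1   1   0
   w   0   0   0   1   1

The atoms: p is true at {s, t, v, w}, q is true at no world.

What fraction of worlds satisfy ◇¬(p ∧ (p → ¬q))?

2/5

s: successors {t, u, v, w}; ¬(p ∧ (p → ¬q)) there: t:F, u:T, v:F, w:F. ✓
t: successors {s, t, w}; ¬(p ∧ (p → ¬q)) there: s:F, t:F, w:F. ✗
u: successors {s, t}; ¬(p ∧ (p → ¬q)) there: s:F, t:F. ✗
v: successors {s, t, u, v}; ¬(p ∧ (p → ¬q)) there: s:F, t:F, u:T, v:F. ✓
w: successors {v, w}; ¬(p ∧ (p → ¬q)) there: v:F, w:F. ✗
That's 2 of 5 worlds, so 2/5.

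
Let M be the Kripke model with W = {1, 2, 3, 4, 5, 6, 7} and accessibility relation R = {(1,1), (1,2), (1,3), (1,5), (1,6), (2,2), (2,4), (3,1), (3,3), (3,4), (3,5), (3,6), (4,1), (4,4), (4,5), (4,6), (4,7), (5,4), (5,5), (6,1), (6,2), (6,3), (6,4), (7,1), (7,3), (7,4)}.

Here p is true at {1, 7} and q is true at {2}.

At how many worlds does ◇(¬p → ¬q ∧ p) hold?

5

1: successors {1, 2, 3, 5, 6}; ¬p → ¬q ∧ p there: 1:T, 2:F, 3:F, 5:F, 6:F. ✓
2: successors {2, 4}; ¬p → ¬q ∧ p there: 2:F, 4:F. ✗
3: successors {1, 3, 4, 5, 6}; ¬p → ¬q ∧ p there: 1:T, 3:F, 4:F, 5:F, 6:F. ✓
4: successors {1, 4, 5, 6, 7}; ¬p → ¬q ∧ p there: 1:T, 4:F, 5:F, 6:F, 7:T. ✓
5: successors {4, 5}; ¬p → ¬q ∧ p there: 4:F, 5:F. ✗
6: successors {1, 2, 3, 4}; ¬p → ¬q ∧ p there: 1:T, 2:F, 3:F, 4:F. ✓
7: successors {1, 3, 4}; ¬p → ¬q ∧ p there: 1:T, 3:F, 4:F. ✓
Satisfying worlds: {1, 3, 4, 6, 7}.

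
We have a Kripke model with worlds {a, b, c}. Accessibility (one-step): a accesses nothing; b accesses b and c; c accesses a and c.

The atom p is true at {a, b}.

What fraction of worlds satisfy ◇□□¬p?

1/3

a: no successors, so ◇□□¬p fails. ✗
b: successors {b, c}; □□¬p there: b:F, c:F. ✗
c: successors {a, c}; □□¬p there: a:T, c:F. ✓
That's 1 of 3 worlds, so 1/3.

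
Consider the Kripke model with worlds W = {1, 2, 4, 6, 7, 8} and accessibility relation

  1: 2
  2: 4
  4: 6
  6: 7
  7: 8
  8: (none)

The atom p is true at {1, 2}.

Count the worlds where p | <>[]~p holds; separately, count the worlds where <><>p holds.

For p | <>[]~p:
1: p is T, <>[]~p is T. ✓
2: p is T, <>[]~p is T. ✓
4: p is F, <>[]~p is T. ✓
6: p is F, <>[]~p is T. ✓
7: p is F, <>[]~p is T. ✓
8: p is F, <>[]~p is F. ✗
— 5 worlds.
For <><>p:
1: successors {2}; <>p there: 2:F. ✗
2: successors {4}; <>p there: 4:F. ✗
4: successors {6}; <>p there: 6:F. ✗
6: successors {7}; <>p there: 7:F. ✗
7: successors {8}; <>p there: 8:F. ✗
8: no successors, so <><>p fails. ✗
— 0 worlds.

5 and 0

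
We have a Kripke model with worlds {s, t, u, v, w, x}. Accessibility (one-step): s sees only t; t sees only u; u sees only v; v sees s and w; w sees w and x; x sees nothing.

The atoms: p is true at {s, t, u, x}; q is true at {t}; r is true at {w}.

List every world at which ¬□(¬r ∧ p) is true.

{u, v, w}

s: □(¬r ∧ p) is T. ✗
t: □(¬r ∧ p) is T. ✗
u: □(¬r ∧ p) is F. ✓
v: □(¬r ∧ p) is F. ✓
w: □(¬r ∧ p) is F. ✓
x: □(¬r ∧ p) is T. ✗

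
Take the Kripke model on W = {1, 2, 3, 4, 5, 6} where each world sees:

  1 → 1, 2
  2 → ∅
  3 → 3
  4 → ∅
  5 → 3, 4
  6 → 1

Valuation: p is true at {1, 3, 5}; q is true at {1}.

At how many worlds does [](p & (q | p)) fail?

1: successors {1, 2}; p & (q | p) there: 1:T, 2:F. ✗
2: no successors, so [](p & (q | p)) holds vacuously. ✓
3: successors {3}; p & (q | p) there: 3:T. ✓
4: no successors, so [](p & (q | p)) holds vacuously. ✓
5: successors {3, 4}; p & (q | p) there: 3:T, 4:F. ✗
6: successors {1}; p & (q | p) there: 1:T. ✓
Satisfying worlds: {2, 3, 4, 6}.
So [](p & (q | p)) fails at the other 2 worlds.

2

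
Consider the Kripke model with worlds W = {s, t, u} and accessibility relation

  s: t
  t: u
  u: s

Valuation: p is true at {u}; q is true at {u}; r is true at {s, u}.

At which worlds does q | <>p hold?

s: q is F, <>p is F. ✗
t: q is F, <>p is T. ✓
u: q is T, <>p is F. ✓

{t, u}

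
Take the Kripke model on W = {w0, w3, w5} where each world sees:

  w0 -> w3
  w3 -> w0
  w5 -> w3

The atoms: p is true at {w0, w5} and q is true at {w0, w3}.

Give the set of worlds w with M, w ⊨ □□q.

w0: successors {w3}; □q there: w3:T. ✓
w3: successors {w0}; □q there: w0:T. ✓
w5: successors {w3}; □q there: w3:T. ✓

{w0, w3, w5}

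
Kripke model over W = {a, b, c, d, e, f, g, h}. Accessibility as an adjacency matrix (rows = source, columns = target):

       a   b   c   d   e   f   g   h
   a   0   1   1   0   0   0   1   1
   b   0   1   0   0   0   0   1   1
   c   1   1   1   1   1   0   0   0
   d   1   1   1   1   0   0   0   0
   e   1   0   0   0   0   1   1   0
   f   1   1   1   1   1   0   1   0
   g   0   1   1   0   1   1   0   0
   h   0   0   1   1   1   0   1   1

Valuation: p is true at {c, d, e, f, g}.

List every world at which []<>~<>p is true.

∅

a: successors {b, c, g, h}; <>~<>p there: b:F, c:F, g:F, h:F. ✗
b: successors {b, g, h}; <>~<>p there: b:F, g:F, h:F. ✗
c: successors {a, b, c, d, e}; <>~<>p there: a:F, b:F, c:F, d:F, e:F. ✗
d: successors {a, b, c, d}; <>~<>p there: a:F, b:F, c:F, d:F. ✗
e: successors {a, f, g}; <>~<>p there: a:F, f:F, g:F. ✗
f: successors {a, b, c, d, e, g}; <>~<>p there: a:F, b:F, c:F, d:F, e:F, g:F. ✗
g: successors {b, c, e, f}; <>~<>p there: b:F, c:F, e:F, f:F. ✗
h: successors {c, d, e, g, h}; <>~<>p there: c:F, d:F, e:F, g:F, h:F. ✗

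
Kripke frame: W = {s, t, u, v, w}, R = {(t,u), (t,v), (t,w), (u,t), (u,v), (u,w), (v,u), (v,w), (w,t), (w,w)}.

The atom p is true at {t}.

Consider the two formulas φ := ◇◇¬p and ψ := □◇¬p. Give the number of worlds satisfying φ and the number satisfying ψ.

4 and 5

For ◇◇¬p:
s: no successors, so ◇◇¬p fails. ✗
t: successors {u, v, w}; ◇¬p there: u:T, v:T, w:T. ✓
u: successors {t, v, w}; ◇¬p there: t:T, v:T, w:T. ✓
v: successors {u, w}; ◇¬p there: u:T, w:T. ✓
w: successors {t, w}; ◇¬p there: t:T, w:T. ✓
— 4 worlds.
For □◇¬p:
s: no successors, so □◇¬p holds vacuously. ✓
t: successors {u, v, w}; ◇¬p there: u:T, v:T, w:T. ✓
u: successors {t, v, w}; ◇¬p there: t:T, v:T, w:T. ✓
v: successors {u, w}; ◇¬p there: u:T, w:T. ✓
w: successors {t, w}; ◇¬p there: t:T, w:T. ✓
— 5 worlds.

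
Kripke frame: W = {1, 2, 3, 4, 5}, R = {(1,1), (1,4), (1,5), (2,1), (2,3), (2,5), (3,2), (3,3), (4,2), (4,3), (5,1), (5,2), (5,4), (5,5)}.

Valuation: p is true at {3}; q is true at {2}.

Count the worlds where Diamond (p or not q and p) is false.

1: successors {1, 4, 5}; p or not q and p there: 1:F, 4:F, 5:F. ✗
2: successors {1, 3, 5}; p or not q and p there: 1:F, 3:T, 5:F. ✓
3: successors {2, 3}; p or not q and p there: 2:F, 3:T. ✓
4: successors {2, 3}; p or not q and p there: 2:F, 3:T. ✓
5: successors {1, 2, 4, 5}; p or not q and p there: 1:F, 2:F, 4:F, 5:F. ✗
Satisfying worlds: {2, 3, 4}.
So Diamond (p or not q and p) fails at the other 2 worlds.

2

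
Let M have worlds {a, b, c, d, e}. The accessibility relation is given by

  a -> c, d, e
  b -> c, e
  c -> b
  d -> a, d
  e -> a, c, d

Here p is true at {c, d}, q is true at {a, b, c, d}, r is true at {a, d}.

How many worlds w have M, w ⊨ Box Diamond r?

a: successors {c, d, e}; Diamond r there: c:F, d:T, e:T. ✗
b: successors {c, e}; Diamond r there: c:F, e:T. ✗
c: successors {b}; Diamond r there: b:F. ✗
d: successors {a, d}; Diamond r there: a:T, d:T. ✓
e: successors {a, c, d}; Diamond r there: a:T, c:F, d:T. ✗
Satisfying worlds: {d}.

1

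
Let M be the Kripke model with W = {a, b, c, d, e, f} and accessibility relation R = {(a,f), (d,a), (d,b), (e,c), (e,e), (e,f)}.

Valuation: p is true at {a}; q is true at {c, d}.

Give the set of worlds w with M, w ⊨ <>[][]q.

{a, d, e}

a: successors {f}; [][]q there: f:T. ✓
b: no successors, so <>[][]q fails. ✗
c: no successors, so <>[][]q fails. ✗
d: successors {a, b}; [][]q there: a:T, b:T. ✓
e: successors {c, e, f}; [][]q there: c:T, e:F, f:T. ✓
f: no successors, so <>[][]q fails. ✗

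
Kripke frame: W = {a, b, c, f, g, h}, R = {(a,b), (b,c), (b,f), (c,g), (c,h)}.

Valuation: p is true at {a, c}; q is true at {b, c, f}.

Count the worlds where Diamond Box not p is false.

a: successors {b}; Box not p there: b:F. ✗
b: successors {c, f}; Box not p there: c:T, f:T. ✓
c: successors {g, h}; Box not p there: g:T, h:T. ✓
f: no successors, so Diamond Box not p fails. ✗
g: no successors, so Diamond Box not p fails. ✗
h: no successors, so Diamond Box not p fails. ✗
Satisfying worlds: {b, c}.
So Diamond Box not p fails at the other 4 worlds.

4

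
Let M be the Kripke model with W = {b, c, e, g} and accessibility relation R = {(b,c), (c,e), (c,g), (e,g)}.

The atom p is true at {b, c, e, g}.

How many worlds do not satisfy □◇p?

2

b: successors {c}; ◇p there: c:T. ✓
c: successors {e, g}; ◇p there: e:T, g:F. ✗
e: successors {g}; ◇p there: g:F. ✗
g: no successors, so □◇p holds vacuously. ✓
Satisfying worlds: {b, g}.
So □◇p fails at the other 2 worlds.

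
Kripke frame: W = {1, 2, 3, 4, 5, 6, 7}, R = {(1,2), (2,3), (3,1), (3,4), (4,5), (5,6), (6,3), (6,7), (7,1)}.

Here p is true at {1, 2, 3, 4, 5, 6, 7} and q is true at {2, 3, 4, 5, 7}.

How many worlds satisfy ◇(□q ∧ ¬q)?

1: successors {2}; □q ∧ ¬q there: 2:F. ✗
2: successors {3}; □q ∧ ¬q there: 3:F. ✗
3: successors {1, 4}; □q ∧ ¬q there: 1:T, 4:F. ✓
4: successors {5}; □q ∧ ¬q there: 5:F. ✗
5: successors {6}; □q ∧ ¬q there: 6:T. ✓
6: successors {3, 7}; □q ∧ ¬q there: 3:F, 7:F. ✗
7: successors {1}; □q ∧ ¬q there: 1:T. ✓
Satisfying worlds: {3, 5, 7}.

3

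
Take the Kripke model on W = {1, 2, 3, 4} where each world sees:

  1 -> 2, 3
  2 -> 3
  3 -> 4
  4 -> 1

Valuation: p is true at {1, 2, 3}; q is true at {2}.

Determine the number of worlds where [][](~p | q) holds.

1: successors {2, 3}; [](~p | q) there: 2:F, 3:T. ✗
2: successors {3}; [](~p | q) there: 3:T. ✓
3: successors {4}; [](~p | q) there: 4:F. ✗
4: successors {1}; [](~p | q) there: 1:F. ✗
Satisfying worlds: {2}.

1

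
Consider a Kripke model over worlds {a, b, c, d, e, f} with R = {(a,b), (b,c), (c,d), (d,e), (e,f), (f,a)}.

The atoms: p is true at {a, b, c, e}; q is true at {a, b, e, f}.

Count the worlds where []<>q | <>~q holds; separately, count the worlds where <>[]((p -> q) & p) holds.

For []<>q | <>~q:
a: []<>q is F, <>~q is F. ✗
b: []<>q is F, <>~q is T. ✓
c: []<>q is T, <>~q is T. ✓
d: []<>q is T, <>~q is F. ✓
e: []<>q is T, <>~q is F. ✓
f: []<>q is T, <>~q is F. ✓
— 5 worlds.
For <>[]((p -> q) & p):
a: successors {b}; []((p -> q) & p) there: b:F. ✗
b: successors {c}; []((p -> q) & p) there: c:F. ✗
c: successors {d}; []((p -> q) & p) there: d:T. ✓
d: successors {e}; []((p -> q) & p) there: e:F. ✗
e: successors {f}; []((p -> q) & p) there: f:T. ✓
f: successors {a}; []((p -> q) & p) there: a:T. ✓
— 3 worlds.

5 and 3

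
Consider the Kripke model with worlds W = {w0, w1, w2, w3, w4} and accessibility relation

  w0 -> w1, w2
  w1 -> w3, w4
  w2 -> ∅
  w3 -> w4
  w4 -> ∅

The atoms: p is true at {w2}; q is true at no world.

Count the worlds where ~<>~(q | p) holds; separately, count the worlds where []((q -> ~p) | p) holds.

For ~<>~(q | p):
w0: <>~(q | p) is T. ✗
w1: <>~(q | p) is T. ✗
w2: <>~(q | p) is F. ✓
w3: <>~(q | p) is T. ✗
w4: <>~(q | p) is F. ✓
— 2 worlds.
For []((q -> ~p) | p):
w0: successors {w1, w2}; (q -> ~p) | p there: w1:T, w2:T. ✓
w1: successors {w3, w4}; (q -> ~p) | p there: w3:T, w4:T. ✓
w2: no successors, so []((q -> ~p) | p) holds vacuously. ✓
w3: successors {w4}; (q -> ~p) | p there: w4:T. ✓
w4: no successors, so []((q -> ~p) | p) holds vacuously. ✓
— 5 worlds.

2 and 5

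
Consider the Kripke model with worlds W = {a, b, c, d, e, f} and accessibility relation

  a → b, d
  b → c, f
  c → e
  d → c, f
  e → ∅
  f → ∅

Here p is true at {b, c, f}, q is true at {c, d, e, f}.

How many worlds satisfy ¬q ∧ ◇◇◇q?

1

a: ¬q is T, ◇◇◇q is T. ✓
b: ¬q is T, ◇◇◇q is F. ✗
c: ¬q is F, ◇◇◇q is F. ✗
d: ¬q is F, ◇◇◇q is F. ✗
e: ¬q is F, ◇◇◇q is F. ✗
f: ¬q is F, ◇◇◇q is F. ✗
Satisfying worlds: {a}.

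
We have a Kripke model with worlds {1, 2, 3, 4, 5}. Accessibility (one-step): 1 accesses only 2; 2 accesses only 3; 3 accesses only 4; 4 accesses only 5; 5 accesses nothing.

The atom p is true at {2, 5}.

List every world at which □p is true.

{1, 4, 5}

1: successors {2}; p there: 2:T. ✓
2: successors {3}; p there: 3:F. ✗
3: successors {4}; p there: 4:F. ✗
4: successors {5}; p there: 5:T. ✓
5: no successors, so □p holds vacuously. ✓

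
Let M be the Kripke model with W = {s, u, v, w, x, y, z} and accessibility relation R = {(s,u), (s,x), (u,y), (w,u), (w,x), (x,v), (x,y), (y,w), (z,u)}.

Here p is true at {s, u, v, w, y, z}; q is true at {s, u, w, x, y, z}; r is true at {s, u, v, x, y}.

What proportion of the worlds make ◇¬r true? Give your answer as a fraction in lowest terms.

s: successors {u, x}; ¬r there: u:F, x:F. ✗
u: successors {y}; ¬r there: y:F. ✗
v: no successors, so ◇¬r fails. ✗
w: successors {u, x}; ¬r there: u:F, x:F. ✗
x: successors {v, y}; ¬r there: v:F, y:F. ✗
y: successors {w}; ¬r there: w:T. ✓
z: successors {u}; ¬r there: u:F. ✗
That's 1 of 7 worlds, so 1/7.

1/7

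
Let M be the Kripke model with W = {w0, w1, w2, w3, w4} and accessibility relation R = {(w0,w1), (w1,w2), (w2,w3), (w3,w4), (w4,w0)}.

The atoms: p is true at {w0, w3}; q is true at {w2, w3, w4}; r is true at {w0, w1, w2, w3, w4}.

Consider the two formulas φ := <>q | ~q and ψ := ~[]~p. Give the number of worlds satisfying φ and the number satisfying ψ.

For <>q | ~q:
w0: <>q is F, ~q is T. ✓
w1: <>q is T, ~q is T. ✓
w2: <>q is T, ~q is F. ✓
w3: <>q is T, ~q is F. ✓
w4: <>q is F, ~q is F. ✗
— 4 worlds.
For ~[]~p:
w0: []~p is T. ✗
w1: []~p is T. ✗
w2: []~p is F. ✓
w3: []~p is T. ✗
w4: []~p is F. ✓
— 2 worlds.

4 and 2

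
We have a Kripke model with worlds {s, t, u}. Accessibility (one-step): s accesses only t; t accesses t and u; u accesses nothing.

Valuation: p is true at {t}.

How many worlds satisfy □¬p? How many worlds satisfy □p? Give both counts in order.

1 and 2

For □¬p:
s: successors {t}; ¬p there: t:F. ✗
t: successors {t, u}; ¬p there: t:F, u:T. ✗
u: no successors, so □¬p holds vacuously. ✓
— 1 world.
For □p:
s: successors {t}; p there: t:T. ✓
t: successors {t, u}; p there: t:T, u:F. ✗
u: no successors, so □p holds vacuously. ✓
— 2 worlds.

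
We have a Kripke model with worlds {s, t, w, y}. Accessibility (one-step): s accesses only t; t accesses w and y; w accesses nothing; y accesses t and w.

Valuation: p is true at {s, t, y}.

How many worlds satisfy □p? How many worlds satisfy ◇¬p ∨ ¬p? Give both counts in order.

For □p:
s: successors {t}; p there: t:T. ✓
t: successors {w, y}; p there: w:F, y:T. ✗
w: no successors, so □p holds vacuously. ✓
y: successors {t, w}; p there: t:T, w:F. ✗
— 2 worlds.
For ◇¬p ∨ ¬p:
s: ◇¬p is F, ¬p is F. ✗
t: ◇¬p is T, ¬p is F. ✓
w: ◇¬p is F, ¬p is T. ✓
y: ◇¬p is T, ¬p is F. ✓
— 3 worlds.

2 and 3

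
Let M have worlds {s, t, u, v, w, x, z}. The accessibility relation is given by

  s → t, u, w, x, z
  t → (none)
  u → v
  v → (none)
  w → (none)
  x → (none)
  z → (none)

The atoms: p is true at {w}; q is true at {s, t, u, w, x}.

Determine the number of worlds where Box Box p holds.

6

s: successors {t, u, w, x, z}; Box p there: t:T, u:F, w:T, x:T, z:T. ✗
t: no successors, so Box Box p holds vacuously. ✓
u: successors {v}; Box p there: v:T. ✓
v: no successors, so Box Box p holds vacuously. ✓
w: no successors, so Box Box p holds vacuously. ✓
x: no successors, so Box Box p holds vacuously. ✓
z: no successors, so Box Box p holds vacuously. ✓
Satisfying worlds: {t, u, v, w, x, z}.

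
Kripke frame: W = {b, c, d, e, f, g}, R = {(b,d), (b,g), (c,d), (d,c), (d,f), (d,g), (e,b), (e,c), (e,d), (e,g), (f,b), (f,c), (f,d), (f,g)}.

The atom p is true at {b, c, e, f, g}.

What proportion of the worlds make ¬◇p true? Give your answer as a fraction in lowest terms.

b: ◇p is T. ✗
c: ◇p is F. ✓
d: ◇p is T. ✗
e: ◇p is T. ✗
f: ◇p is T. ✗
g: ◇p is F. ✓
That's 2 of 6 worlds, so 2/6 = 1/3.

1/3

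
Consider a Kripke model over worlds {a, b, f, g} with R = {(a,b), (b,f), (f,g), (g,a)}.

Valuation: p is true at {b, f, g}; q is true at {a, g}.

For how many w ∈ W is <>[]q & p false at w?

2

a: <>[]q is F, p is F. ✗
b: <>[]q is T, p is T. ✓
f: <>[]q is T, p is T. ✓
g: <>[]q is F, p is T. ✗
Satisfying worlds: {b, f}.
So <>[]q & p fails at the other 2 worlds.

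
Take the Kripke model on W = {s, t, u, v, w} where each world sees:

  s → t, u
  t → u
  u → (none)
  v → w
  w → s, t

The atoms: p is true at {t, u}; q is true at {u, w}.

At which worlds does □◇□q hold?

{u, v, w}

s: successors {t, u}; ◇□q there: t:T, u:F. ✗
t: successors {u}; ◇□q there: u:F. ✗
u: no successors, so □◇□q holds vacuously. ✓
v: successors {w}; ◇□q there: w:T. ✓
w: successors {s, t}; ◇□q there: s:T, t:T. ✓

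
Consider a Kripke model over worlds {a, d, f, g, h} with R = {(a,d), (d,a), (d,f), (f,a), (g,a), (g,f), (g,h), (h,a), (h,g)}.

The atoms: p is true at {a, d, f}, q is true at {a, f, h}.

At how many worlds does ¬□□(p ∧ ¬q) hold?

4

a: □□(p ∧ ¬q) is F. ✓
d: □□(p ∧ ¬q) is F. ✓
f: □□(p ∧ ¬q) is T. ✗
g: □□(p ∧ ¬q) is F. ✓
h: □□(p ∧ ¬q) is F. ✓
Satisfying worlds: {a, d, g, h}.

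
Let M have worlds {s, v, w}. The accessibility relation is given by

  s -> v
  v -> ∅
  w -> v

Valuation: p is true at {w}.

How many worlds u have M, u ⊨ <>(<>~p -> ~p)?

s: successors {v}; <>~p -> ~p there: v:T. ✓
v: no successors, so <>(<>~p -> ~p) fails. ✗
w: successors {v}; <>~p -> ~p there: v:T. ✓
Satisfying worlds: {s, w}.

2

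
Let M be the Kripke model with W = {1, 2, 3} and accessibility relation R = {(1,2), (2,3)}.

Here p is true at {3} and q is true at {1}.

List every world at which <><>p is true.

{1}

1: successors {2}; <>p there: 2:T. ✓
2: successors {3}; <>p there: 3:F. ✗
3: no successors, so <><>p fails. ✗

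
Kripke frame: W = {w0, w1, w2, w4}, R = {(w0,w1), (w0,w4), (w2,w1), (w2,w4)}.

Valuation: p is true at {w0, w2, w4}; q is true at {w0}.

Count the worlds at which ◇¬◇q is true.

w0: successors {w1, w4}; ¬◇q there: w1:T, w4:T. ✓
w1: no successors, so ◇¬◇q fails. ✗
w2: successors {w1, w4}; ¬◇q there: w1:T, w4:T. ✓
w4: no successors, so ◇¬◇q fails. ✗
Satisfying worlds: {w0, w2}.

2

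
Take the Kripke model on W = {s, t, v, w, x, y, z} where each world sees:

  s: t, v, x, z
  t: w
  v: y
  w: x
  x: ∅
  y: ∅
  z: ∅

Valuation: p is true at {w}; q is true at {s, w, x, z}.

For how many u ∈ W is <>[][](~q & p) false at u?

s: successors {t, v, x, z}; [][](~q & p) there: t:F, v:T, x:T, z:T. ✓
t: successors {w}; [][](~q & p) there: w:T. ✓
v: successors {y}; [][](~q & p) there: y:T. ✓
w: successors {x}; [][](~q & p) there: x:T. ✓
x: no successors, so <>[][](~q & p) fails. ✗
y: no successors, so <>[][](~q & p) fails. ✗
z: no successors, so <>[][](~q & p) fails. ✗
Satisfying worlds: {s, t, v, w}.
So <>[][](~q & p) fails at the other 3 worlds.

3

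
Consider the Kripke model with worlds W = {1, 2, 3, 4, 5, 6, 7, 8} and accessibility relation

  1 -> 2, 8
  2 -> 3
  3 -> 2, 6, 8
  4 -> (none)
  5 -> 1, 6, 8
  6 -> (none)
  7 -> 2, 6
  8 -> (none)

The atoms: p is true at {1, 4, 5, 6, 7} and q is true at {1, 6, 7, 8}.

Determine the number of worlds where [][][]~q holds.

5

1: successors {2, 8}; [][]~q there: 2:F, 8:T. ✗
2: successors {3}; [][]~q there: 3:T. ✓
3: successors {2, 6, 8}; [][]~q there: 2:F, 6:T, 8:T. ✗
4: no successors, so [][][]~q holds vacuously. ✓
5: successors {1, 6, 8}; [][]~q there: 1:T, 6:T, 8:T. ✓
6: no successors, so [][][]~q holds vacuously. ✓
7: successors {2, 6}; [][]~q there: 2:F, 6:T. ✗
8: no successors, so [][][]~q holds vacuously. ✓
Satisfying worlds: {2, 4, 5, 6, 8}.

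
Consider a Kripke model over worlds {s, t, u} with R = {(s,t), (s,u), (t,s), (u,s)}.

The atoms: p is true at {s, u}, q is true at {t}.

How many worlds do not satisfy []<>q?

1

s: successors {t, u}; <>q there: t:F, u:F. ✗
t: successors {s}; <>q there: s:T. ✓
u: successors {s}; <>q there: s:T. ✓
Satisfying worlds: {t, u}.
So []<>q fails at the other 1 world.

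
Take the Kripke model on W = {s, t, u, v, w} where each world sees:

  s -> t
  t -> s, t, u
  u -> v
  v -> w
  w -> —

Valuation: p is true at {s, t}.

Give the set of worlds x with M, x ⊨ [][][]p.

s: successors {t}; [][]p there: t:F. ✗
t: successors {s, t, u}; [][]p there: s:F, t:F, u:F. ✗
u: successors {v}; [][]p there: v:T. ✓
v: successors {w}; [][]p there: w:T. ✓
w: no successors, so [][][]p holds vacuously. ✓

{u, v, w}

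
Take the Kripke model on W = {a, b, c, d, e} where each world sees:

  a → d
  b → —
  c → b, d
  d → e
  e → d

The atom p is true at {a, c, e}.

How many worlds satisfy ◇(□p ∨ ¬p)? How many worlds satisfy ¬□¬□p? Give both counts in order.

For ◇(□p ∨ ¬p):
a: successors {d}; □p ∨ ¬p there: d:T. ✓
b: no successors, so ◇(□p ∨ ¬p) fails. ✗
c: successors {b, d}; □p ∨ ¬p there: b:T, d:T. ✓
d: successors {e}; □p ∨ ¬p there: e:F. ✗
e: successors {d}; □p ∨ ¬p there: d:T. ✓
— 3 worlds.
For ¬□¬□p:
a: □¬□p is F. ✓
b: □¬□p is T. ✗
c: □¬□p is F. ✓
d: □¬□p is T. ✗
e: □¬□p is F. ✓
— 3 worlds.

3 and 3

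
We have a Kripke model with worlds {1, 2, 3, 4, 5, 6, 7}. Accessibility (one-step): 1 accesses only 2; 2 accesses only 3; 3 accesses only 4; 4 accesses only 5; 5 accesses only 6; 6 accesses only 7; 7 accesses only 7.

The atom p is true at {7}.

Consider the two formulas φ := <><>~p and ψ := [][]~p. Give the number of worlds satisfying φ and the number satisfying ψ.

4 and 4

For <><>~p:
1: successors {2}; <>~p there: 2:T. ✓
2: successors {3}; <>~p there: 3:T. ✓
3: successors {4}; <>~p there: 4:T. ✓
4: successors {5}; <>~p there: 5:T. ✓
5: successors {6}; <>~p there: 6:F. ✗
6: successors {7}; <>~p there: 7:F. ✗
7: successors {7}; <>~p there: 7:F. ✗
— 4 worlds.
For [][]~p:
1: successors {2}; []~p there: 2:T. ✓
2: successors {3}; []~p there: 3:T. ✓
3: successors {4}; []~p there: 4:T. ✓
4: successors {5}; []~p there: 5:T. ✓
5: successors {6}; []~p there: 6:F. ✗
6: successors {7}; []~p there: 7:F. ✗
7: successors {7}; []~p there: 7:F. ✗
— 4 worlds.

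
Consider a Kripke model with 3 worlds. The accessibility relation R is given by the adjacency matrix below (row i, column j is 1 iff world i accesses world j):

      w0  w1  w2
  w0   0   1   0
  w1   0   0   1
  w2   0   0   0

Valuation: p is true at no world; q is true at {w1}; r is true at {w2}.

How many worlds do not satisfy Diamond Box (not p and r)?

1

w0: successors {w1}; Box (not p and r) there: w1:T. ✓
w1: successors {w2}; Box (not p and r) there: w2:T. ✓
w2: no successors, so Diamond Box (not p and r) fails. ✗
Satisfying worlds: {w0, w1}.
So Diamond Box (not p and r) fails at the other 1 world.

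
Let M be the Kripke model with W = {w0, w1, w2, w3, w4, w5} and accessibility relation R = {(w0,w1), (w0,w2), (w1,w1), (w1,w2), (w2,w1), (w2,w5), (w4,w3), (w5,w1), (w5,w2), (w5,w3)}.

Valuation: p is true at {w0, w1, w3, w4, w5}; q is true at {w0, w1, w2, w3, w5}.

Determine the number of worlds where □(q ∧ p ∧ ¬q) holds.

1

w0: successors {w1, w2}; q ∧ p ∧ ¬q there: w1:F, w2:F. ✗
w1: successors {w1, w2}; q ∧ p ∧ ¬q there: w1:F, w2:F. ✗
w2: successors {w1, w5}; q ∧ p ∧ ¬q there: w1:F, w5:F. ✗
w3: no successors, so □(q ∧ p ∧ ¬q) holds vacuously. ✓
w4: successors {w3}; q ∧ p ∧ ¬q there: w3:F. ✗
w5: successors {w1, w2, w3}; q ∧ p ∧ ¬q there: w1:F, w2:F, w3:F. ✗
Satisfying worlds: {w3}.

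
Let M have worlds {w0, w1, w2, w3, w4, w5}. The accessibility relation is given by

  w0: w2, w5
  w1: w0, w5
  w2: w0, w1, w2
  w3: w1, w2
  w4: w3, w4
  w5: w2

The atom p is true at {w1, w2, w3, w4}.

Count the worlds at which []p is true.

3

w0: successors {w2, w5}; p there: w2:T, w5:F. ✗
w1: successors {w0, w5}; p there: w0:F, w5:F. ✗
w2: successors {w0, w1, w2}; p there: w0:F, w1:T, w2:T. ✗
w3: successors {w1, w2}; p there: w1:T, w2:T. ✓
w4: successors {w3, w4}; p there: w3:T, w4:T. ✓
w5: successors {w2}; p there: w2:T. ✓
Satisfying worlds: {w3, w4, w5}.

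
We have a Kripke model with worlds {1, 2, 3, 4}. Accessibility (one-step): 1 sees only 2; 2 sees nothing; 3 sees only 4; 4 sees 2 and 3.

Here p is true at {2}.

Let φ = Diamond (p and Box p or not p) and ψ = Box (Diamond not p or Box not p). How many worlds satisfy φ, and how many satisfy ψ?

For Diamond (p and Box p or not p):
1: successors {2}; p and Box p or not p there: 2:T. ✓
2: no successors, so Diamond (p and Box p or not p) fails. ✗
3: successors {4}; p and Box p or not p there: 4:T. ✓
4: successors {2, 3}; p and Box p or not p there: 2:T, 3:T. ✓
— 3 worlds.
For Box (Diamond not p or Box not p):
1: successors {2}; Diamond not p or Box not p there: 2:T. ✓
2: no successors, so Box (Diamond not p or Box not p) holds vacuously. ✓
3: successors {4}; Diamond not p or Box not p there: 4:T. ✓
4: successors {2, 3}; Diamond not p or Box not p there: 2:T, 3:T. ✓
— 4 worlds.

3 and 4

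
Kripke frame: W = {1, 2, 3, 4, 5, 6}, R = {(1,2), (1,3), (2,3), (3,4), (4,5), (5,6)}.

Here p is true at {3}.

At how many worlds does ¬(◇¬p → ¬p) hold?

1: ◇¬p → ¬p is T. ✗
2: ◇¬p → ¬p is T. ✗
3: ◇¬p → ¬p is F. ✓
4: ◇¬p → ¬p is T. ✗
5: ◇¬p → ¬p is T. ✗
6: ◇¬p → ¬p is T. ✗
Satisfying worlds: {3}.

1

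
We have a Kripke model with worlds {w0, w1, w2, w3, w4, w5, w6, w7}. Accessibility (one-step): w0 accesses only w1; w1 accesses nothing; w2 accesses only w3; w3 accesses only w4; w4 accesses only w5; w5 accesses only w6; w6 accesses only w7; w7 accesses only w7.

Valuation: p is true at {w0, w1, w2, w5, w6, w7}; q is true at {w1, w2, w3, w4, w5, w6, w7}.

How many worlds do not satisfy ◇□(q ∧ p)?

w0: successors {w1}; □(q ∧ p) there: w1:T. ✓
w1: no successors, so ◇□(q ∧ p) fails. ✗
w2: successors {w3}; □(q ∧ p) there: w3:F. ✗
w3: successors {w4}; □(q ∧ p) there: w4:T. ✓
w4: successors {w5}; □(q ∧ p) there: w5:T. ✓
w5: successors {w6}; □(q ∧ p) there: w6:T. ✓
w6: successors {w7}; □(q ∧ p) there: w7:T. ✓
w7: successors {w7}; □(q ∧ p) there: w7:T. ✓
Satisfying worlds: {w0, w3, w4, w5, w6, w7}.
So ◇□(q ∧ p) fails at the other 2 worlds.

2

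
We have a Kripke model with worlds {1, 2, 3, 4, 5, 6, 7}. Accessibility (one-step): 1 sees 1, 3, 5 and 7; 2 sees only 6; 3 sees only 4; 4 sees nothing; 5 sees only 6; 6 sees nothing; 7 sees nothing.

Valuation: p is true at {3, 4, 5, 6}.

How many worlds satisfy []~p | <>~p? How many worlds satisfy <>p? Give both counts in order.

For []~p | <>~p:
1: []~p is F, <>~p is T. ✓
2: []~p is F, <>~p is F. ✗
3: []~p is F, <>~p is F. ✗
4: []~p is T, <>~p is F. ✓
5: []~p is F, <>~p is F. ✗
6: []~p is T, <>~p is F. ✓
7: []~p is T, <>~p is F. ✓
— 4 worlds.
For <>p:
1: successors {1, 3, 5, 7}; p there: 1:F, 3:T, 5:T, 7:F. ✓
2: successors {6}; p there: 6:T. ✓
3: successors {4}; p there: 4:T. ✓
4: no successors, so <>p fails. ✗
5: successors {6}; p there: 6:T. ✓
6: no successors, so <>p fails. ✗
7: no successors, so <>p fails. ✗
— 4 worlds.

4 and 4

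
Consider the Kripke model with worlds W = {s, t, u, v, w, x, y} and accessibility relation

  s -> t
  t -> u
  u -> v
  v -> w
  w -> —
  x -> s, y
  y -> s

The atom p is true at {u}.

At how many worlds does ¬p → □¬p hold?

6

s: ¬p is T, □¬p is T. ✓
t: ¬p is T, □¬p is F. ✗
u: ¬p is F, □¬p is T. ✓
v: ¬p is T, □¬p is T. ✓
w: ¬p is T, □¬p is T. ✓
x: ¬p is T, □¬p is T. ✓
y: ¬p is T, □¬p is T. ✓
Satisfying worlds: {s, u, v, w, x, y}.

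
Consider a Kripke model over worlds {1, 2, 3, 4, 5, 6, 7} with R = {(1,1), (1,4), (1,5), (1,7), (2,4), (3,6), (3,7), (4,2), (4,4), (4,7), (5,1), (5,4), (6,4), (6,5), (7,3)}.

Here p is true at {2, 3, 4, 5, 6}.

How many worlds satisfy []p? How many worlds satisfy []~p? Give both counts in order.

For []p:
1: successors {1, 4, 5, 7}; p there: 1:F, 4:T, 5:T, 7:F. ✗
2: successors {4}; p there: 4:T. ✓
3: successors {6, 7}; p there: 6:T, 7:F. ✗
4: successors {2, 4, 7}; p there: 2:T, 4:T, 7:F. ✗
5: successors {1, 4}; p there: 1:F, 4:T. ✗
6: successors {4, 5}; p there: 4:T, 5:T. ✓
7: successors {3}; p there: 3:T. ✓
— 3 worlds.
For []~p:
1: successors {1, 4, 5, 7}; ~p there: 1:T, 4:F, 5:F, 7:T. ✗
2: successors {4}; ~p there: 4:F. ✗
3: successors {6, 7}; ~p there: 6:F, 7:T. ✗
4: successors {2, 4, 7}; ~p there: 2:F, 4:F, 7:T. ✗
5: successors {1, 4}; ~p there: 1:T, 4:F. ✗
6: successors {4, 5}; ~p there: 4:F, 5:F. ✗
7: successors {3}; ~p there: 3:F. ✗
— 0 worlds.

3 and 0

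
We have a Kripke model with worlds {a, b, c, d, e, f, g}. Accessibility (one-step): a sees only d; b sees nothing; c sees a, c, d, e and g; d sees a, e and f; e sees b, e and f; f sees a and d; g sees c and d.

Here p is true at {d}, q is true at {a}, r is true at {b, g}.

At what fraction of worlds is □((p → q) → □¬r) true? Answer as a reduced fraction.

3/7

a: successors {d}; (p → q) → □¬r there: d:T. ✓
b: no successors, so □((p → q) → □¬r) holds vacuously. ✓
c: successors {a, c, d, e, g}; (p → q) → □¬r there: a:T, c:F, d:T, e:F, g:T. ✗
d: successors {a, e, f}; (p → q) → □¬r there: a:T, e:F, f:T. ✗
e: successors {b, e, f}; (p → q) → □¬r there: b:T, e:F, f:T. ✗
f: successors {a, d}; (p → q) → □¬r there: a:T, d:T. ✓
g: successors {c, d}; (p → q) → □¬r there: c:F, d:T. ✗
That's 3 of 7 worlds, so 3/7.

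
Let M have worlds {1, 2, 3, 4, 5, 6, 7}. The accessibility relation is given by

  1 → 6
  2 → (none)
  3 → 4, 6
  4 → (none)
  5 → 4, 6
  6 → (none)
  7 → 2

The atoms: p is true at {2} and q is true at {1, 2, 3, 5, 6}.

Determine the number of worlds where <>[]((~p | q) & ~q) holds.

4

1: successors {6}; []((~p | q) & ~q) there: 6:T. ✓
2: no successors, so <>[]((~p | q) & ~q) fails. ✗
3: successors {4, 6}; []((~p | q) & ~q) there: 4:T, 6:T. ✓
4: no successors, so <>[]((~p | q) & ~q) fails. ✗
5: successors {4, 6}; []((~p | q) & ~q) there: 4:T, 6:T. ✓
6: no successors, so <>[]((~p | q) & ~q) fails. ✗
7: successors {2}; []((~p | q) & ~q) there: 2:T. ✓
Satisfying worlds: {1, 3, 5, 7}.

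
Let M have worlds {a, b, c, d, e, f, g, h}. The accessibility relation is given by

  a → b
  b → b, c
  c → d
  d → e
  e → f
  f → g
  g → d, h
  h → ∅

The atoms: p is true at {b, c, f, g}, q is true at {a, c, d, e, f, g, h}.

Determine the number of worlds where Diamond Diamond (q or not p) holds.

7

a: successors {b}; Diamond (q or not p) there: b:T. ✓
b: successors {b, c}; Diamond (q or not p) there: b:T, c:T. ✓
c: successors {d}; Diamond (q or not p) there: d:T. ✓
d: successors {e}; Diamond (q or not p) there: e:T. ✓
e: successors {f}; Diamond (q or not p) there: f:T. ✓
f: successors {g}; Diamond (q or not p) there: g:T. ✓
g: successors {d, h}; Diamond (q or not p) there: d:T, h:F. ✓
h: no successors, so Diamond Diamond (q or not p) fails. ✗
Satisfying worlds: {a, b, c, d, e, f, g}.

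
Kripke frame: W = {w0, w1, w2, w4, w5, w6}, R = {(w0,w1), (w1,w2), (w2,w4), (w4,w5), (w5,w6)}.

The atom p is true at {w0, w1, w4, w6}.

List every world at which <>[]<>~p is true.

w0: successors {w1}; []<>~p there: w1:F. ✗
w1: successors {w2}; []<>~p there: w2:T. ✓
w2: successors {w4}; []<>~p there: w4:F. ✗
w4: successors {w5}; []<>~p there: w5:F. ✗
w5: successors {w6}; []<>~p there: w6:T. ✓
w6: no successors, so <>[]<>~p fails. ✗

{w1, w5}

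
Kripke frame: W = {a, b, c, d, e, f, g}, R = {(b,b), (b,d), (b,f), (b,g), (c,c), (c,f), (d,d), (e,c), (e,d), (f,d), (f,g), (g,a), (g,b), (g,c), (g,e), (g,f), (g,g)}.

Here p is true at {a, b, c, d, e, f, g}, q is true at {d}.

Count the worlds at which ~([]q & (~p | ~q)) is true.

6

a: []q & (~p | ~q) is T. ✗
b: []q & (~p | ~q) is F. ✓
c: []q & (~p | ~q) is F. ✓
d: []q & (~p | ~q) is F. ✓
e: []q & (~p | ~q) is F. ✓
f: []q & (~p | ~q) is F. ✓
g: []q & (~p | ~q) is F. ✓
Satisfying worlds: {b, c, d, e, f, g}.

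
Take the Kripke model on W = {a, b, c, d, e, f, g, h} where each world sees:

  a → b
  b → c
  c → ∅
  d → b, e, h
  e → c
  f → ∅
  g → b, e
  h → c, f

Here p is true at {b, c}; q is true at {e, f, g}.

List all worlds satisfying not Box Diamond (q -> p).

{b, e, h}

a: Box Diamond (q -> p) is T. ✗
b: Box Diamond (q -> p) is F. ✓
c: Box Diamond (q -> p) is T. ✗
d: Box Diamond (q -> p) is T. ✗
e: Box Diamond (q -> p) is F. ✓
f: Box Diamond (q -> p) is T. ✗
g: Box Diamond (q -> p) is T. ✗
h: Box Diamond (q -> p) is F. ✓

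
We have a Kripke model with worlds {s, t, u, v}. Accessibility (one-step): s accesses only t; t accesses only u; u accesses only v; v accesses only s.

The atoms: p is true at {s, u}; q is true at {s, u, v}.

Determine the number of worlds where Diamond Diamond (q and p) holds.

2

s: successors {t}; Diamond (q and p) there: t:T. ✓
t: successors {u}; Diamond (q and p) there: u:F. ✗
u: successors {v}; Diamond (q and p) there: v:T. ✓
v: successors {s}; Diamond (q and p) there: s:F. ✗
Satisfying worlds: {s, u}.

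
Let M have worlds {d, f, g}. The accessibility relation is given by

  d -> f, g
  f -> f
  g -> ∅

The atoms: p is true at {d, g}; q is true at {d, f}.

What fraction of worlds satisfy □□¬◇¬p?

1/3

d: successors {f, g}; □¬◇¬p there: f:F, g:T. ✗
f: successors {f}; □¬◇¬p there: f:F. ✗
g: no successors, so □□¬◇¬p holds vacuously. ✓
That's 1 of 3 worlds, so 1/3.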